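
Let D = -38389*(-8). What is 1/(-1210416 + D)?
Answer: -1/903304 ≈ -1.1070e-6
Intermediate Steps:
D = 307112
1/(-1210416 + D) = 1/(-1210416 + 307112) = 1/(-903304) = -1/903304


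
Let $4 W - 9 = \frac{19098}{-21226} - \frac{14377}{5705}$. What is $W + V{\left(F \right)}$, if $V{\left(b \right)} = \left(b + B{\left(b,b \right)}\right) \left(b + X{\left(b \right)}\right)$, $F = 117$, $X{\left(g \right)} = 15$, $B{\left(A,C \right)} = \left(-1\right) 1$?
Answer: $\frac{3708730626259}{242188660} \approx 15313.0$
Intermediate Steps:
$B{\left(A,C \right)} = -1$
$W = \frac{337864339}{242188660}$ ($W = \frac{9}{4} + \frac{\frac{19098}{-21226} - \frac{14377}{5705}}{4} = \frac{9}{4} + \frac{19098 \left(- \frac{1}{21226}\right) - \frac{14377}{5705}}{4} = \frac{9}{4} + \frac{- \frac{9549}{10613} - \frac{14377}{5705}}{4} = \frac{9}{4} + \frac{1}{4} \left(- \frac{207060146}{60547165}\right) = \frac{9}{4} - \frac{103530073}{121094330} = \frac{337864339}{242188660} \approx 1.395$)
$V{\left(b \right)} = \left(-1 + b\right) \left(15 + b\right)$ ($V{\left(b \right)} = \left(b - 1\right) \left(b + 15\right) = \left(-1 + b\right) \left(15 + b\right)$)
$W + V{\left(F \right)} = \frac{337864339}{242188660} + \left(-15 + 117^{2} + 14 \cdot 117\right) = \frac{337864339}{242188660} + \left(-15 + 13689 + 1638\right) = \frac{337864339}{242188660} + 15312 = \frac{3708730626259}{242188660}$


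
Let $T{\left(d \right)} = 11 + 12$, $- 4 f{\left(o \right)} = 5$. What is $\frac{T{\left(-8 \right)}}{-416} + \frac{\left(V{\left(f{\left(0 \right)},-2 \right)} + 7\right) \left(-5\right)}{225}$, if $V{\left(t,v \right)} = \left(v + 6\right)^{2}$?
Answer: $- \frac{10603}{18720} \approx -0.5664$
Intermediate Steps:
$f{\left(o \right)} = - \frac{5}{4}$ ($f{\left(o \right)} = \left(- \frac{1}{4}\right) 5 = - \frac{5}{4}$)
$V{\left(t,v \right)} = \left(6 + v\right)^{2}$
$T{\left(d \right)} = 23$
$\frac{T{\left(-8 \right)}}{-416} + \frac{\left(V{\left(f{\left(0 \right)},-2 \right)} + 7\right) \left(-5\right)}{225} = \frac{23}{-416} + \frac{\left(\left(6 - 2\right)^{2} + 7\right) \left(-5\right)}{225} = 23 \left(- \frac{1}{416}\right) + \left(4^{2} + 7\right) \left(-5\right) \frac{1}{225} = - \frac{23}{416} + \left(16 + 7\right) \left(-5\right) \frac{1}{225} = - \frac{23}{416} + 23 \left(-5\right) \frac{1}{225} = - \frac{23}{416} - \frac{23}{45} = - \frac{10603}{18720}$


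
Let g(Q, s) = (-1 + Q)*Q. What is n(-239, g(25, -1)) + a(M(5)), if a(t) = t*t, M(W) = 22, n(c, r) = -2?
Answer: 482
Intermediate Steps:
g(Q, s) = Q*(-1 + Q)
a(t) = t²
n(-239, g(25, -1)) + a(M(5)) = -2 + 22² = -2 + 484 = 482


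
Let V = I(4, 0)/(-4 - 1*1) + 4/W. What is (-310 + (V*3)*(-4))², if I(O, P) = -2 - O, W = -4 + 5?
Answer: 3467044/25 ≈ 1.3868e+5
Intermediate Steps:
W = 1
V = 26/5 (V = (-2 - 1*4)/(-4 - 1*1) + 4/1 = (-2 - 4)/(-4 - 1) + 4*1 = -6/(-5) + 4 = -6*(-⅕) + 4 = 6/5 + 4 = 26/5 ≈ 5.2000)
(-310 + (V*3)*(-4))² = (-310 + ((26/5)*3)*(-4))² = (-310 + (78/5)*(-4))² = (-310 - 312/5)² = (-1862/5)² = 3467044/25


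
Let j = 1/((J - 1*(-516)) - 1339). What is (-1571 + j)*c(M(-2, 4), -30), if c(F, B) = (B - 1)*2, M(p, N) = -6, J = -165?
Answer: 48116619/494 ≈ 97402.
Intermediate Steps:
c(F, B) = -2 + 2*B (c(F, B) = (-1 + B)*2 = -2 + 2*B)
j = -1/988 (j = 1/((-165 - 1*(-516)) - 1339) = 1/((-165 + 516) - 1339) = 1/(351 - 1339) = 1/(-988) = -1/988 ≈ -0.0010121)
(-1571 + j)*c(M(-2, 4), -30) = (-1571 - 1/988)*(-2 + 2*(-30)) = -1552149*(-2 - 60)/988 = -1552149/988*(-62) = 48116619/494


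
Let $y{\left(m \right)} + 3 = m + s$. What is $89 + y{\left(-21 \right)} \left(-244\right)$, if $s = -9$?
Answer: $8141$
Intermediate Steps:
$y{\left(m \right)} = -12 + m$ ($y{\left(m \right)} = -3 + \left(m - 9\right) = -3 + \left(-9 + m\right) = -12 + m$)
$89 + y{\left(-21 \right)} \left(-244\right) = 89 + \left(-12 - 21\right) \left(-244\right) = 89 - -8052 = 89 + 8052 = 8141$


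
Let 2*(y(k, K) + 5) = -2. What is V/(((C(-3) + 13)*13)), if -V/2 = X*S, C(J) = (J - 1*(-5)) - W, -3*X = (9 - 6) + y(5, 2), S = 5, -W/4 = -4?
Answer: 10/13 ≈ 0.76923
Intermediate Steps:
y(k, K) = -6 (y(k, K) = -5 + (½)*(-2) = -5 - 1 = -6)
W = 16 (W = -4*(-4) = 16)
X = 1 (X = -((9 - 6) - 6)/3 = -(3 - 6)/3 = -⅓*(-3) = 1)
C(J) = -11 + J (C(J) = (J - 1*(-5)) - 1*16 = (J + 5) - 16 = (5 + J) - 16 = -11 + J)
V = -10 (V = -2*5 = -10)
V/(((C(-3) + 13)*13)) = -10*1/(13*((-11 - 3) + 13)) = -10*1/(13*(-14 + 13)) = -10/((-1*13)) = -10/(-13) = -10*(-1/13) = 10/13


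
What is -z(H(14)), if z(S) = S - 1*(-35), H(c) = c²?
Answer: -231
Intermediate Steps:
z(S) = 35 + S (z(S) = S + 35 = 35 + S)
-z(H(14)) = -(35 + 14²) = -(35 + 196) = -1*231 = -231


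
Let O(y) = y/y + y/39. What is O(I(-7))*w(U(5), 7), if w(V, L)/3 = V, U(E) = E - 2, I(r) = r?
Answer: 96/13 ≈ 7.3846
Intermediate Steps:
U(E) = -2 + E
w(V, L) = 3*V
O(y) = 1 + y/39 (O(y) = 1 + y*(1/39) = 1 + y/39)
O(I(-7))*w(U(5), 7) = (1 + (1/39)*(-7))*(3*(-2 + 5)) = (1 - 7/39)*(3*3) = (32/39)*9 = 96/13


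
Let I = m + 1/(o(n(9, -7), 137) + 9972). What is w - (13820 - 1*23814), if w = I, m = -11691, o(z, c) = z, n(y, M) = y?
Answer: -16937756/9981 ≈ -1697.0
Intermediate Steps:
I = -116687870/9981 (I = -11691 + 1/(9 + 9972) = -11691 + 1/9981 = -116687870/9981 ≈ -11691.)
w = -116687870/9981 ≈ -11691.
w - (13820 - 1*23814) = -116687870/9981 - (13820 - 1*23814) = -116687870/9981 - (13820 - 23814) = -116687870/9981 - 1*(-9994) = -116687870/9981 + 9994 = -16937756/9981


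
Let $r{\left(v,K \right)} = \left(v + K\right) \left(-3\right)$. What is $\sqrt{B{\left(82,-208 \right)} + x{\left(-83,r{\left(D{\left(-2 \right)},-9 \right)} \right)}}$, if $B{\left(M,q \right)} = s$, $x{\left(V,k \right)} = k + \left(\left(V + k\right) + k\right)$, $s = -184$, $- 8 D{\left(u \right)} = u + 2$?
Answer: $i \sqrt{186} \approx 13.638 i$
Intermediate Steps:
$D{\left(u \right)} = - \frac{1}{4} - \frac{u}{8}$ ($D{\left(u \right)} = - \frac{u + 2}{8} = - \frac{2 + u}{8} = - \frac{1}{4} - \frac{u}{8}$)
$r{\left(v,K \right)} = - 3 K - 3 v$ ($r{\left(v,K \right)} = \left(K + v\right) \left(-3\right) = - 3 K - 3 v$)
$x{\left(V,k \right)} = V + 3 k$ ($x{\left(V,k \right)} = k + \left(V + 2 k\right) = V + 3 k$)
$B{\left(M,q \right)} = -184$
$\sqrt{B{\left(82,-208 \right)} + x{\left(-83,r{\left(D{\left(-2 \right)},-9 \right)} \right)}} = \sqrt{-184 - \left(83 - 3 \left(\left(-3\right) \left(-9\right) - 3 \left(- \frac{1}{4} - - \frac{1}{4}\right)\right)\right)} = \sqrt{-184 - \left(83 - 3 \left(27 - 3 \left(- \frac{1}{4} + \frac{1}{4}\right)\right)\right)} = \sqrt{-184 - \left(83 - 3 \left(27 - 0\right)\right)} = \sqrt{-184 - \left(83 - 3 \left(27 + 0\right)\right)} = \sqrt{-184 + \left(-83 + 3 \cdot 27\right)} = \sqrt{-184 + \left(-83 + 81\right)} = \sqrt{-184 - 2} = \sqrt{-186} = i \sqrt{186}$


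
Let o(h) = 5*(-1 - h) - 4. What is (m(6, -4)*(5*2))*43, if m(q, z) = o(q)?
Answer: -16770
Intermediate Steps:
o(h) = -9 - 5*h (o(h) = (-5 - 5*h) - 4 = -9 - 5*h)
m(q, z) = -9 - 5*q
(m(6, -4)*(5*2))*43 = ((-9 - 5*6)*(5*2))*43 = ((-9 - 30)*10)*43 = -39*10*43 = -390*43 = -16770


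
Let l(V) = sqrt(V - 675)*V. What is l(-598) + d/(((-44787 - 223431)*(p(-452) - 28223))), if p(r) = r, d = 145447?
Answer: 3931/207868950 - 598*I*sqrt(1273) ≈ 1.8911e-5 - 21336.0*I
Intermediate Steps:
l(V) = V*sqrt(-675 + V) (l(V) = sqrt(-675 + V)*V = V*sqrt(-675 + V))
l(-598) + d/(((-44787 - 223431)*(p(-452) - 28223))) = -598*sqrt(-675 - 598) + 145447/(((-44787 - 223431)*(-452 - 28223))) = -598*I*sqrt(1273) + 145447/((-268218*(-28675))) = -598*I*sqrt(1273) + 145447/7691151150 = -598*I*sqrt(1273) + 145447*(1/7691151150) = -598*I*sqrt(1273) + 3931/207868950 = 3931/207868950 - 598*I*sqrt(1273)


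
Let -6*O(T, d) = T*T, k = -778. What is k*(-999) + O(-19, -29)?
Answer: 4662971/6 ≈ 7.7716e+5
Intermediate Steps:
O(T, d) = -T²/6 (O(T, d) = -T*T/6 = -T²/6)
k*(-999) + O(-19, -29) = -778*(-999) - ⅙*(-19)² = 777222 - ⅙*361 = 777222 - 361/6 = 4662971/6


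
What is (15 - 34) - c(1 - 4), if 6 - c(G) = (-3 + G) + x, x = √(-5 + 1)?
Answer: -31 + 2*I ≈ -31.0 + 2.0*I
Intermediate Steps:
x = 2*I (x = √(-4) = 2*I ≈ 2.0*I)
c(G) = 9 - G - 2*I (c(G) = 6 - ((-3 + G) + 2*I) = 6 - (-3 + G + 2*I) = 6 + (3 - G - 2*I) = 9 - G - 2*I)
(15 - 34) - c(1 - 4) = (15 - 34) - (9 - (1 - 4) - 2*I) = -19 - (9 - 1*(-3) - 2*I) = -19 - (9 + 3 - 2*I) = -19 - (12 - 2*I) = -19 + (-12 + 2*I) = -31 + 2*I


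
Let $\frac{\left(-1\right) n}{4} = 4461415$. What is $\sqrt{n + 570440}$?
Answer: $2 i \sqrt{4318805} \approx 4156.3 i$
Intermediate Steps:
$n = -17845660$ ($n = \left(-4\right) 4461415 = -17845660$)
$\sqrt{n + 570440} = \sqrt{-17845660 + 570440} = \sqrt{-17275220} = 2 i \sqrt{4318805}$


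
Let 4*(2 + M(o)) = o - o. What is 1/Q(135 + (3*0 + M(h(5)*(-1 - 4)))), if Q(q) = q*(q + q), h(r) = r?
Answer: 1/35378 ≈ 2.8266e-5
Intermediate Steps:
M(o) = -2 (M(o) = -2 + (o - o)/4 = -2 + (1/4)*0 = -2 + 0 = -2)
Q(q) = 2*q**2 (Q(q) = q*(2*q) = 2*q**2)
1/Q(135 + (3*0 + M(h(5)*(-1 - 4)))) = 1/(2*(135 + (3*0 - 2))**2) = 1/(2*(135 + (0 - 2))**2) = 1/(2*(135 - 2)**2) = 1/(2*133**2) = 1/(2*17689) = 1/35378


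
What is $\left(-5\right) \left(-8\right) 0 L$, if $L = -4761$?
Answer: $0$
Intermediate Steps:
$\left(-5\right) \left(-8\right) 0 L = \left(-5\right) \left(-8\right) 0 \left(-4761\right) = 40 \cdot 0 \left(-4761\right) = 0 \left(-4761\right) = 0$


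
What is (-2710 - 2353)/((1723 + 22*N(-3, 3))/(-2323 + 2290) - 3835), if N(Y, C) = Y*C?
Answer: 167079/128080 ≈ 1.3045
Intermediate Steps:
N(Y, C) = C*Y
(-2710 - 2353)/((1723 + 22*N(-3, 3))/(-2323 + 2290) - 3835) = (-2710 - 2353)/((1723 + 22*(3*(-3)))/(-2323 + 2290) - 3835) = -5063/((1723 + 22*(-9))/(-33) - 3835) = -5063/((1723 - 198)*(-1/33) - 3835) = -5063/(1525*(-1/33) - 3835) = -5063/(-1525/33 - 3835) = -5063/(-128080/33) = -5063*(-33/128080) = 167079/128080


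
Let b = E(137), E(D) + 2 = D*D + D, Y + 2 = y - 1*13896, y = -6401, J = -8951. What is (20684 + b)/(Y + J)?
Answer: -6598/4875 ≈ -1.3534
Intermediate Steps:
Y = -20299 (Y = -2 + (-6401 - 1*13896) = -2 + (-6401 - 13896) = -2 - 20297 = -20299)
E(D) = -2 + D + D² (E(D) = -2 + (D*D + D) = -2 + (D² + D) = -2 + (D + D²) = -2 + D + D²)
b = 18904 (b = -2 + 137 + 137² = -2 + 137 + 18769 = 18904)
(20684 + b)/(Y + J) = (20684 + 18904)/(-20299 - 8951) = 39588/(-29250) = 39588*(-1/29250) = -6598/4875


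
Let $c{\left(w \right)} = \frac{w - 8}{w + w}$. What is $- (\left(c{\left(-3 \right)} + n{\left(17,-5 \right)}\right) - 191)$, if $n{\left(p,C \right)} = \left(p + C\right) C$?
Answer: $\frac{1495}{6} \approx 249.17$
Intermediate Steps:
$n{\left(p,C \right)} = C \left(C + p\right)$ ($n{\left(p,C \right)} = \left(C + p\right) C = C \left(C + p\right)$)
$c{\left(w \right)} = \frac{-8 + w}{2 w}$
$- (\left(c{\left(-3 \right)} + n{\left(17,-5 \right)}\right) - 191) = - (\left(\frac{-8 - 3}{2 \left(-3\right)} - 5 \left(-5 + 17\right)\right) - 191) = - (\left(\frac{1}{2} \left(- \frac{1}{3}\right) \left(-11\right) - 60\right) - 191) = - (\left(\frac{11}{6} - 60\right) - 191) = - (- \frac{349}{6} - 191) = \left(-1\right) \left(- \frac{1495}{6}\right) = \frac{1495}{6}$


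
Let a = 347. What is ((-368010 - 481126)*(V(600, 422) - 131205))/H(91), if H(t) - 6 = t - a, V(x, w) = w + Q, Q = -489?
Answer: -55733890496/125 ≈ -4.4587e+8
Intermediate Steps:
V(x, w) = -489 + w (V(x, w) = w - 489 = -489 + w)
H(t) = -341 + t (H(t) = 6 + (t - 1*347) = 6 + (t - 347) = 6 + (-347 + t) = -341 + t)
((-368010 - 481126)*(V(600, 422) - 131205))/H(91) = ((-368010 - 481126)*((-489 + 422) - 131205))/(-341 + 91) = -849136*(-67 - 131205)/(-250) = -849136*(-131272)*(-1/250) = 111467780992*(-1/250) = -55733890496/125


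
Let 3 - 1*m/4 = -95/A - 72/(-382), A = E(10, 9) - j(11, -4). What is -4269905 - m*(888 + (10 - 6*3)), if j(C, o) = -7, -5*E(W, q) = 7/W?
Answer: -283576158585/65513 ≈ -4.3285e+6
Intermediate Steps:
E(W, q) = -7/(5*W)
A = 343/50 (A = -7/5/10 - 1*(-7) = -7/5*⅒ + 7 = -7/50 + 7 = 343/50 ≈ 6.8600)
m = 4365764/65513 (m = 12 - 4*(-95/343/50 - 72/(-382)) = 12 - 4*(-95*50/343 - 72*(-1/382)) = 12 - 4*(-4750/343 + 36/191) = 12 - 4*(-894902/65513) = 12 + 3579608/65513 = 4365764/65513 ≈ 66.640)
-4269905 - m*(888 + (10 - 6*3)) = -4269905 - 4365764*(888 + (10 - 6*3))/65513 = -4269905 - 4365764*(888 + (10 - 18))/65513 = -4269905 - 4365764*(888 - 8)/65513 = -4269905 - 4365764*880/65513 = -4269905 - 1*3841872320/65513 = -4269905 - 3841872320/65513 = -283576158585/65513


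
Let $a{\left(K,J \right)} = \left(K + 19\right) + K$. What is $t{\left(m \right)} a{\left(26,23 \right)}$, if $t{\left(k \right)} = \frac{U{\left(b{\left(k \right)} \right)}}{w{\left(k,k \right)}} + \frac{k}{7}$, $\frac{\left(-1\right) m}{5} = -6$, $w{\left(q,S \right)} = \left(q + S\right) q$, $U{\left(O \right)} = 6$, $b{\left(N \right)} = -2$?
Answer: $\frac{639497}{2100} \approx 304.52$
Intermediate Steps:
$w{\left(q,S \right)} = q \left(S + q\right)$ ($w{\left(q,S \right)} = \left(S + q\right) q = q \left(S + q\right)$)
$a{\left(K,J \right)} = 19 + 2 K$ ($a{\left(K,J \right)} = \left(19 + K\right) + K = 19 + 2 K$)
$m = 30$ ($m = \left(-5\right) \left(-6\right) = 30$)
$t{\left(k \right)} = \frac{3}{k^{2}} + \frac{k}{7}$ ($t{\left(k \right)} = \frac{6}{k \left(k + k\right)} + \frac{k}{7} = \frac{6}{k 2 k} + k \frac{1}{7} = \frac{6}{2 k^{2}} + \frac{k}{7} = 6 \frac{1}{2 k^{2}} + \frac{k}{7} = \frac{3}{k^{2}} + \frac{k}{7}$)
$t{\left(m \right)} a{\left(26,23 \right)} = \left(\frac{3}{900} + \frac{1}{7} \cdot 30\right) \left(19 + 2 \cdot 26\right) = \left(3 \cdot \frac{1}{900} + \frac{30}{7}\right) \left(19 + 52\right) = \left(\frac{1}{300} + \frac{30}{7}\right) 71 = \frac{9007}{2100} \cdot 71 = \frac{639497}{2100}$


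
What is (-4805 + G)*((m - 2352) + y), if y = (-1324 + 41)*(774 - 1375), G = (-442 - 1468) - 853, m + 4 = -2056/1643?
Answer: -9558508153040/1643 ≈ -5.8177e+9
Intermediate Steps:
m = -8628/1643 (m = -4 - 2056/1643 = -8628/1643 ≈ -5.2514)
G = -2763 (G = -1910 - 853 = -2763)
y = 771083 (y = -1283*(-601) = 771083)
(-4805 + G)*((m - 2352) + y) = (-4805 - 2763)*((-8628/1643 - 2352) + 771083) = -7568*(-3872964/1643 + 771083) = -7568*1263016405/1643 = -9558508153040/1643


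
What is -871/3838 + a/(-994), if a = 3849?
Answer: -3909559/953743 ≈ -4.0992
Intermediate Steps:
-871/3838 + a/(-994) = -871/3838 + 3849/(-994) = -871*1/3838 + 3849*(-1/994) = -871/3838 - 3849/994 = -3909559/953743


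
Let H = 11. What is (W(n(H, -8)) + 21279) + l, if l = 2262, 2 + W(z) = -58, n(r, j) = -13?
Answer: 23481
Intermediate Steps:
W(z) = -60 (W(z) = -2 - 58 = -60)
(W(n(H, -8)) + 21279) + l = (-60 + 21279) + 2262 = 21219 + 2262 = 23481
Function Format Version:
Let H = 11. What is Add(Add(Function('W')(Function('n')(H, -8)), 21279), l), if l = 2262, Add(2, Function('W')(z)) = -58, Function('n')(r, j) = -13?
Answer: 23481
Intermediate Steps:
Function('W')(z) = -60 (Function('W')(z) = Add(-2, -58) = -60)
Add(Add(Function('W')(Function('n')(H, -8)), 21279), l) = Add(Add(-60, 21279), 2262) = Add(21219, 2262) = 23481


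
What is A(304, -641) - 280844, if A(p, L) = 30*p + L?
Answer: -272365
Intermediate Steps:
A(p, L) = L + 30*p
A(304, -641) - 280844 = (-641 + 30*304) - 280844 = (-641 + 9120) - 280844 = 8479 - 280844 = -272365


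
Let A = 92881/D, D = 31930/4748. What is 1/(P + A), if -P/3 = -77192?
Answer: 15965/3917610334 ≈ 4.0752e-6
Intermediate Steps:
P = 231576 (P = -3*(-77192) = 231576)
D = 15965/2374 (D = 31930*(1/4748) = 15965/2374 ≈ 6.7249)
A = 220499494/15965 (A = 92881/(15965/2374) = 92881*(2374/15965) = 220499494/15965 ≈ 13811.)
1/(P + A) = 1/(231576 + 220499494/15965) = 1/(3917610334/15965) = 15965/3917610334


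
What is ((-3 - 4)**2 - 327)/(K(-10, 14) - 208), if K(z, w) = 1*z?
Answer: 139/109 ≈ 1.2752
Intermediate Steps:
K(z, w) = z
((-3 - 4)**2 - 327)/(K(-10, 14) - 208) = ((-3 - 4)**2 - 327)/(-10 - 208) = ((-7)**2 - 327)/(-218) = (49 - 327)*(-1/218) = -278*(-1/218) = 139/109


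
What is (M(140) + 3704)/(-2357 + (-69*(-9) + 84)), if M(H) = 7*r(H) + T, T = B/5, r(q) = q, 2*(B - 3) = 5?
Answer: -6693/2360 ≈ -2.8360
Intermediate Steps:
B = 11/2 (B = 3 + (½)*5 = 3 + 5/2 = 11/2 ≈ 5.5000)
T = 11/10 (T = (11/2)/5 = (11/2)*(⅕) = 11/10 ≈ 1.1000)
M(H) = 11/10 + 7*H (M(H) = 7*H + 11/10 = 11/10 + 7*H)
(M(140) + 3704)/(-2357 + (-69*(-9) + 84)) = ((11/10 + 7*140) + 3704)/(-2357 + (-69*(-9) + 84)) = ((11/10 + 980) + 3704)/(-2357 + (621 + 84)) = (9811/10 + 3704)/(-2357 + 705) = (46851/10)/(-1652) = (46851/10)*(-1/1652) = -6693/2360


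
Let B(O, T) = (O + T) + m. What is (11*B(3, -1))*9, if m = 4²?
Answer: 1782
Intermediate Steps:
m = 16
B(O, T) = 16 + O + T (B(O, T) = (O + T) + 16 = 16 + O + T)
(11*B(3, -1))*9 = (11*(16 + 3 - 1))*9 = (11*18)*9 = 198*9 = 1782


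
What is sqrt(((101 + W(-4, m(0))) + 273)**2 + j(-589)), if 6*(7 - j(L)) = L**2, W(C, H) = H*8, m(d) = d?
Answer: sqrt(2954262)/6 ≈ 286.47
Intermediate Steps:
W(C, H) = 8*H
j(L) = 7 - L**2/6
sqrt(((101 + W(-4, m(0))) + 273)**2 + j(-589)) = sqrt(((101 + 8*0) + 273)**2 + (7 - 1/6*(-589)**2)) = sqrt(((101 + 0) + 273)**2 + (7 - 1/6*346921)) = sqrt((101 + 273)**2 + (7 - 346921/6)) = sqrt(374**2 - 346879/6) = sqrt(139876 - 346879/6) = sqrt(492377/6) = sqrt(2954262)/6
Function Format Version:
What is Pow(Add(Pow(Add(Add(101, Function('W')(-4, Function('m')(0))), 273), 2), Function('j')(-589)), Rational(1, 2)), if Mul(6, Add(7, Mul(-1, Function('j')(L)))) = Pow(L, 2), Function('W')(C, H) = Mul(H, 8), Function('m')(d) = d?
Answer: Mul(Rational(1, 6), Pow(2954262, Rational(1, 2))) ≈ 286.47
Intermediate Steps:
Function('W')(C, H) = Mul(8, H)
Function('j')(L) = Add(7, Mul(Rational(-1, 6), Pow(L, 2)))
Pow(Add(Pow(Add(Add(101, Function('W')(-4, Function('m')(0))), 273), 2), Function('j')(-589)), Rational(1, 2)) = Pow(Add(Pow(Add(Add(101, Mul(8, 0)), 273), 2), Add(7, Mul(Rational(-1, 6), Pow(-589, 2)))), Rational(1, 2)) = Pow(Add(Pow(Add(Add(101, 0), 273), 2), Add(7, Mul(Rational(-1, 6), 346921))), Rational(1, 2)) = Pow(Add(Pow(Add(101, 273), 2), Add(7, Rational(-346921, 6))), Rational(1, 2)) = Pow(Add(Pow(374, 2), Rational(-346879, 6)), Rational(1, 2)) = Pow(Add(139876, Rational(-346879, 6)), Rational(1, 2)) = Pow(Rational(492377, 6), Rational(1, 2)) = Mul(Rational(1, 6), Pow(2954262, Rational(1, 2)))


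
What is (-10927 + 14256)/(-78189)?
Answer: -3329/78189 ≈ -0.042576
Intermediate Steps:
(-10927 + 14256)/(-78189) = 3329*(-1/78189) = -3329/78189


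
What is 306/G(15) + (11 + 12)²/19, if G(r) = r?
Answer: 4583/95 ≈ 48.242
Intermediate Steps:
306/G(15) + (11 + 12)²/19 = 306/15 + (11 + 12)²/19 = 306*(1/15) + 23²*(1/19) = 102/5 + 529*(1/19) = 102/5 + 529/19 = 4583/95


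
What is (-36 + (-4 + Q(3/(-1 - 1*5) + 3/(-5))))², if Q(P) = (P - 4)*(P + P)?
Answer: 2070721/2500 ≈ 828.29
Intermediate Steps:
Q(P) = 2*P*(-4 + P) (Q(P) = (-4 + P)*(2*P) = 2*P*(-4 + P))
(-36 + (-4 + Q(3/(-1 - 1*5) + 3/(-5))))² = (-36 + (-4 + 2*(3/(-1 - 1*5) + 3/(-5))*(-4 + (3/(-1 - 1*5) + 3/(-5)))))² = (-36 + (-4 + 2*(3/(-1 - 5) + 3*(-⅕))*(-4 + (3/(-1 - 5) + 3*(-⅕)))))² = (-36 + (-4 + 2*(3/(-6) - ⅗)*(-4 + (3/(-6) - ⅗))))² = (-36 + (-4 + 2*(3*(-⅙) - ⅗)*(-4 + (3*(-⅙) - ⅗))))² = (-36 + (-4 + 2*(-½ - ⅗)*(-4 + (-½ - ⅗))))² = (-36 + (-4 + 2*(-11/10)*(-4 - 11/10)))² = (-36 + (-4 + 2*(-11/10)*(-51/10)))² = (-36 + (-4 + 561/50))² = (-36 + 361/50)² = (-1439/50)² = 2070721/2500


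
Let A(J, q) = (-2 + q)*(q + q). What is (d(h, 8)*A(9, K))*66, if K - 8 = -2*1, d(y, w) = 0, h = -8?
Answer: 0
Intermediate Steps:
K = 6 (K = 8 - 2*1 = 8 - 2 = 6)
A(J, q) = 2*q*(-2 + q) (A(J, q) = (-2 + q)*(2*q) = 2*q*(-2 + q))
(d(h, 8)*A(9, K))*66 = (0*(2*6*(-2 + 6)))*66 = (0*(2*6*4))*66 = (0*48)*66 = 0*66 = 0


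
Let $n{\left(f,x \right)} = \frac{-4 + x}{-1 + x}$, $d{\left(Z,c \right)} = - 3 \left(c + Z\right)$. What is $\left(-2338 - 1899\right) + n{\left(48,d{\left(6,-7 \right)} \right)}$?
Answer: $- \frac{8475}{2} \approx -4237.5$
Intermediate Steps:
$d{\left(Z,c \right)} = - 3 Z - 3 c$ ($d{\left(Z,c \right)} = - 3 \left(Z + c\right) = - 3 Z - 3 c$)
$n{\left(f,x \right)} = \frac{-4 + x}{-1 + x}$
$\left(-2338 - 1899\right) + n{\left(48,d{\left(6,-7 \right)} \right)} = \left(-2338 - 1899\right) + \frac{-4 - -3}{-1 - -3} = -4237 + \frac{-4 + \left(-18 + 21\right)}{-1 + \left(-18 + 21\right)} = -4237 + \frac{-4 + 3}{-1 + 3} = -4237 + \frac{1}{2} \left(-1\right) = -4237 - \frac{1}{2} = - \frac{8475}{2}$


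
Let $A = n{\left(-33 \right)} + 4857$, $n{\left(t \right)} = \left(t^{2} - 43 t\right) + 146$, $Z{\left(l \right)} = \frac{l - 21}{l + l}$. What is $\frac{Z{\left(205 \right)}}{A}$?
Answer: $\frac{92}{1539755} \approx 5.975 \cdot 10^{-5}$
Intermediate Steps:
$Z{\left(l \right)} = \frac{-21 + l}{2 l}$
$n{\left(t \right)} = 146 + t^{2} - 43 t$
$A = 7511$ ($A = \left(146 + \left(-33\right)^{2} - -1419\right) + 4857 = \left(146 + 1089 + 1419\right) + 4857 = 2654 + 4857 = 7511$)
$\frac{Z{\left(205 \right)}}{A} = \frac{\frac{1}{2} \cdot \frac{1}{205} \left(-21 + 205\right)}{7511} = \frac{1}{2} \cdot \frac{1}{205} \cdot 184 \cdot \frac{1}{7511} = \frac{92}{205} \cdot \frac{1}{7511} = \frac{92}{1539755}$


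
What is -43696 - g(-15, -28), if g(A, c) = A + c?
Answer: -43653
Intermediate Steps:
-43696 - g(-15, -28) = -43696 - (-15 - 28) = -43696 - 1*(-43) = -43696 + 43 = -43653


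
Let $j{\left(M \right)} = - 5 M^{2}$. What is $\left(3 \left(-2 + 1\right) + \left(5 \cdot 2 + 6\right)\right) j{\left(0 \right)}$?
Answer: $0$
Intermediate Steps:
$\left(3 \left(-2 + 1\right) + \left(5 \cdot 2 + 6\right)\right) j{\left(0 \right)} = \left(3 \left(-2 + 1\right) + \left(5 \cdot 2 + 6\right)\right) \left(- 5 \cdot 0^{2}\right) = \left(3 \left(-1\right) + \left(10 + 6\right)\right) \left(\left(-5\right) 0\right) = \left(-3 + 16\right) 0 = 13 \cdot 0 = 0$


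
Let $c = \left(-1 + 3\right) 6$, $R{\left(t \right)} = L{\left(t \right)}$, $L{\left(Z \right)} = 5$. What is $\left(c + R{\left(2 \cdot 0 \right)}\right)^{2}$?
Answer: $289$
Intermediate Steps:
$R{\left(t \right)} = 5$
$c = 12$ ($c = 2 \cdot 6 = 12$)
$\left(c + R{\left(2 \cdot 0 \right)}\right)^{2} = \left(12 + 5\right)^{2} = 17^{2} = 289$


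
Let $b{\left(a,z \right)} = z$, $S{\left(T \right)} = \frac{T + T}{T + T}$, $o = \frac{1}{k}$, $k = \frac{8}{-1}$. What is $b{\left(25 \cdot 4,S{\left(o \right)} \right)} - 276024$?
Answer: $-276023$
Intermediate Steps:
$k = -8$ ($k = 8 \left(-1\right) = -8$)
$o = - \frac{1}{8}$ ($o = \frac{1}{-8} = - \frac{1}{8} \approx -0.125$)
$S{\left(T \right)} = 1$ ($S{\left(T \right)} = \frac{2 T}{2 T} = 2 T \frac{1}{2 T} = 1$)
$b{\left(25 \cdot 4,S{\left(o \right)} \right)} - 276024 = 1 - 276024 = -276023$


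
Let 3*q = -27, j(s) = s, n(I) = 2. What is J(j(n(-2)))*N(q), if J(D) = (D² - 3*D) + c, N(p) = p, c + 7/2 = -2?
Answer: 135/2 ≈ 67.500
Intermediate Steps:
c = -11/2 (c = -7/2 - 2 = -11/2 ≈ -5.5000)
q = -9 (q = (⅓)*(-27) = -9)
J(D) = -11/2 + D² - 3*D (J(D) = (D² - 3*D) - 11/2 = -11/2 + D² - 3*D)
J(j(n(-2)))*N(q) = (-11/2 + 2² - 3*2)*(-9) = (-11/2 + 4 - 6)*(-9) = -15/2*(-9) = 135/2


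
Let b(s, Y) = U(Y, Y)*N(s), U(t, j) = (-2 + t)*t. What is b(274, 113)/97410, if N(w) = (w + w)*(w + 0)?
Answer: 313892756/16235 ≈ 19334.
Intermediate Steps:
N(w) = 2*w² (N(w) = (2*w)*w = 2*w²)
U(t, j) = t*(-2 + t)
b(s, Y) = 2*Y*s²*(-2 + Y) (b(s, Y) = (Y*(-2 + Y))*(2*s²) = 2*Y*s²*(-2 + Y))
b(274, 113)/97410 = (2*113*274²*(-2 + 113))/97410 = (2*113*75076*111)*(1/97410) = 1883356536*(1/97410) = 313892756/16235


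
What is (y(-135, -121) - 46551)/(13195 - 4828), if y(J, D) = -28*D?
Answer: -43163/8367 ≈ -5.1587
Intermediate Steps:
(y(-135, -121) - 46551)/(13195 - 4828) = (-28*(-121) - 46551)/(13195 - 4828) = (3388 - 46551)/8367 = -43163*1/8367 = -43163/8367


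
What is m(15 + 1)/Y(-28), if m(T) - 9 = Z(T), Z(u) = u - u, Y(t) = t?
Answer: -9/28 ≈ -0.32143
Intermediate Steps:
Z(u) = 0
m(T) = 9 (m(T) = 9 + 0 = 9)
m(15 + 1)/Y(-28) = 9/(-28) = 9*(-1/28) = -9/28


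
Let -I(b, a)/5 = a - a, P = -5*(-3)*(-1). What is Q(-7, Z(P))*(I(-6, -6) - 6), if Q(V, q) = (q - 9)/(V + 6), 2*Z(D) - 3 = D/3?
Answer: -60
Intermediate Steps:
P = -15 (P = 15*(-1) = -15)
Z(D) = 3/2 + D/6 (Z(D) = 3/2 + (D/3)/2 = 3/2 + D/6)
Q(V, q) = (-9 + q)/(6 + V)
I(b, a) = 0 (I(b, a) = -5*(a - a) = -5*0 = 0)
Q(-7, Z(P))*(I(-6, -6) - 6) = ((-9 + (3/2 + (⅙)*(-15)))/(6 - 7))*(0 - 6) = ((-9 + (3/2 - 5/2))/(-1))*(-6) = -(-9 - 1)*(-6) = -1*(-10)*(-6) = 10*(-6) = -60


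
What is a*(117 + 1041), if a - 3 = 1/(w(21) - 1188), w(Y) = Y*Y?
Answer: 864640/249 ≈ 3472.4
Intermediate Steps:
w(Y) = Y**2
a = 2240/747 (a = 3 + 1/(21**2 - 1188) = 3 + 1/(441 - 1188) = 3 + 1/(-747) = 3 - 1/747 = 2240/747 ≈ 2.9987)
a*(117 + 1041) = 2240*(117 + 1041)/747 = (2240/747)*1158 = 864640/249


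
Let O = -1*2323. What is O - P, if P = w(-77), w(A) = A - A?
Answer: -2323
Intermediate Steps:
w(A) = 0
O = -2323
P = 0
O - P = -2323 - 1*0 = -2323 + 0 = -2323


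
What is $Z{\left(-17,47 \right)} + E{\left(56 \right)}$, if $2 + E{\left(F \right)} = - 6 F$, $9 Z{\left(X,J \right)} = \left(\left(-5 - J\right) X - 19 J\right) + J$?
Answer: $- \frac{3004}{9} \approx -333.78$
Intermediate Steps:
$Z{\left(X,J \right)} = - 2 J + \frac{X \left(-5 - J\right)}{9}$ ($Z{\left(X,J \right)} = \frac{\left(\left(-5 - J\right) X - 19 J\right) + J}{9} = \frac{\left(X \left(-5 - J\right) - 19 J\right) + J}{9} = \frac{\left(- 19 J + X \left(-5 - J\right)\right) + J}{9} = \frac{- 18 J + X \left(-5 - J\right)}{9} = - 2 J + \frac{X \left(-5 - J\right)}{9}$)
$E{\left(F \right)} = -2 - 6 F$
$Z{\left(-17,47 \right)} + E{\left(56 \right)} = \left(\left(-2\right) 47 - - \frac{85}{9} - \frac{47}{9} \left(-17\right)\right) - 338 = \left(-94 + \frac{85}{9} + \frac{799}{9}\right) - 338 = \frac{38}{9} - 338 = - \frac{3004}{9}$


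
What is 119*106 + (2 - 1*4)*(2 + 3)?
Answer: 12604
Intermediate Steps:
119*106 + (2 - 1*4)*(2 + 3) = 12614 + (2 - 4)*5 = 12614 - 2*5 = 12614 - 10 = 12604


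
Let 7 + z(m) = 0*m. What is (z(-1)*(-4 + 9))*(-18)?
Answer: 630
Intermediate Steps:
z(m) = -7 (z(m) = -7 + 0*m = -7 + 0 = -7)
(z(-1)*(-4 + 9))*(-18) = -7*(-4 + 9)*(-18) = -7*5*(-18) = -35*(-18) = 630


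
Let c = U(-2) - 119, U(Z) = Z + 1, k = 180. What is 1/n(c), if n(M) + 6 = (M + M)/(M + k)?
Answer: -⅒ ≈ -0.10000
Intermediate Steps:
U(Z) = 1 + Z
c = -120 (c = (1 - 2) - 119 = -1 - 119 = -120)
n(M) = -6 + 2*M/(180 + M) (n(M) = -6 + (M + M)/(M + 180) = -6 + (2*M)/(180 + M) = -6 + 2*M/(180 + M))
1/n(c) = 1/(4*(-270 - 1*(-120))/(180 - 120)) = 1/(4*(-270 + 120)/60) = 1/(4*(1/60)*(-150)) = 1/(-10) = -⅒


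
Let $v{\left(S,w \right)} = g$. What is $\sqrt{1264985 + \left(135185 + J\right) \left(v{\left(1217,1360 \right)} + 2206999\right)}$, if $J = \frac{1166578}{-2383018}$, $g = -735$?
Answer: $\frac{\sqrt{423429300894396049810161}}{1191509} \approx 5.4613 \cdot 10^{5}$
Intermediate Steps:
$J = - \frac{583289}{1191509}$ ($J = 1166578 \left(- \frac{1}{2383018}\right) = - \frac{583289}{1191509} \approx -0.48954$)
$v{\left(S,w \right)} = -735$
$\sqrt{1264985 + \left(135185 + J\right) \left(v{\left(1217,1360 \right)} + 2206999\right)} = \sqrt{1264985 + \left(135185 - \frac{583289}{1191509}\right) \left(-735 + 2206999\right)} = \sqrt{1264985 + \frac{161073560876}{1191509} \cdot 2206264} = \sqrt{1264985 + \frac{355370798712527264}{1191509}} = \sqrt{\frac{355372305953539629}{1191509}} = \frac{\sqrt{423429300894396049810161}}{1191509}$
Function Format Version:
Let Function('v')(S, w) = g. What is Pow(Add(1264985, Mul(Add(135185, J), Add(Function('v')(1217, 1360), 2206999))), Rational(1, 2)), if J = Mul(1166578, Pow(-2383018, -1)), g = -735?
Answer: Mul(Rational(1, 1191509), Pow(423429300894396049810161, Rational(1, 2))) ≈ 5.4613e+5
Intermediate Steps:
J = Rational(-583289, 1191509) (J = Mul(1166578, Rational(-1, 2383018)) = Rational(-583289, 1191509) ≈ -0.48954)
Function('v')(S, w) = -735
Pow(Add(1264985, Mul(Add(135185, J), Add(Function('v')(1217, 1360), 2206999))), Rational(1, 2)) = Pow(Add(1264985, Mul(Add(135185, Rational(-583289, 1191509)), Add(-735, 2206999))), Rational(1, 2)) = Pow(Add(1264985, Mul(Rational(161073560876, 1191509), 2206264)), Rational(1, 2)) = Pow(Add(1264985, Rational(355370798712527264, 1191509)), Rational(1, 2)) = Pow(Rational(355372305953539629, 1191509), Rational(1, 2)) = Mul(Rational(1, 1191509), Pow(423429300894396049810161, Rational(1, 2)))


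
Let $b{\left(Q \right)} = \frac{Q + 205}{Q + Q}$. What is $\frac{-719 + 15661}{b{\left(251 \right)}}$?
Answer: $\frac{1875221}{114} \approx 16449.0$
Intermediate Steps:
$b{\left(Q \right)} = \frac{205 + Q}{2 Q}$
$\frac{-719 + 15661}{b{\left(251 \right)}} = \frac{-719 + 15661}{\frac{1}{2} \cdot \frac{1}{251} \left(205 + 251\right)} = \frac{14942}{\frac{1}{2} \cdot \frac{1}{251} \cdot 456} = \frac{14942}{\frac{228}{251}} = 14942 \cdot \frac{251}{228} = \frac{1875221}{114}$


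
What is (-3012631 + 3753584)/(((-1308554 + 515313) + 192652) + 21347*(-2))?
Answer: -740953/643283 ≈ -1.1518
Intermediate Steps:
(-3012631 + 3753584)/(((-1308554 + 515313) + 192652) + 21347*(-2)) = 740953/((-793241 + 192652) - 42694) = 740953/(-600589 - 42694) = 740953/(-643283) = 740953*(-1/643283) = -740953/643283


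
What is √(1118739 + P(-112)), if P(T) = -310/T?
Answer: √877093546/28 ≈ 1057.7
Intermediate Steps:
√(1118739 + P(-112)) = √(1118739 - 310/(-112)) = √(1118739 - 310*(-1/112)) = √(1118739 + 155/56) = √(62649539/56) = √877093546/28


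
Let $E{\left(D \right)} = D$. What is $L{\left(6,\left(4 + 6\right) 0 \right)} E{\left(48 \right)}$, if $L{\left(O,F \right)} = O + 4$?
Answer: $480$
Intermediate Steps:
$L{\left(O,F \right)} = 4 + O$
$L{\left(6,\left(4 + 6\right) 0 \right)} E{\left(48 \right)} = \left(4 + 6\right) 48 = 10 \cdot 48 = 480$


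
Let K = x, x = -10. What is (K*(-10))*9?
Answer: 900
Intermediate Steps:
K = -10
(K*(-10))*9 = -10*(-10)*9 = 100*9 = 900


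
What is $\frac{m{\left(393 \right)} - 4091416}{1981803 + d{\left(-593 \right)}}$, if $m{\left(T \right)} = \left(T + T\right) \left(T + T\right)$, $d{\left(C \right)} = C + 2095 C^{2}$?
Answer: $- \frac{694724}{147737173} \approx -0.0047024$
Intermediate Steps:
$m{\left(T \right)} = 4 T^{2}$ ($m{\left(T \right)} = 2 T 2 T = 4 T^{2}$)
$\frac{m{\left(393 \right)} - 4091416}{1981803 + d{\left(-593 \right)}} = \frac{4 \cdot 393^{2} - 4091416}{1981803 - 593 \left(1 + 2095 \left(-593\right)\right)} = \frac{4 \cdot 154449 - 4091416}{1981803 - 593 \left(1 - 1242335\right)} = \frac{617796 - 4091416}{1981803 - -736704062} = - \frac{3473620}{1981803 + 736704062} = - \frac{3473620}{738685865} = \left(-3473620\right) \frac{1}{738685865} = - \frac{694724}{147737173}$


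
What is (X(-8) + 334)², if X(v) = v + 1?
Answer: 106929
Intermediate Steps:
X(v) = 1 + v
(X(-8) + 334)² = ((1 - 8) + 334)² = (-7 + 334)² = 327² = 106929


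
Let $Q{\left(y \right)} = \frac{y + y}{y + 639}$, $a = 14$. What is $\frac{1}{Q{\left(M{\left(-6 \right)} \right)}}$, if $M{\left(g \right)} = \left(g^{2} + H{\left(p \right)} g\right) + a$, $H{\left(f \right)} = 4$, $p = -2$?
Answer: $\frac{665}{52} \approx 12.788$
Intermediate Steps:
$M{\left(g \right)} = 14 + g^{2} + 4 g$ ($M{\left(g \right)} = \left(g^{2} + 4 g\right) + 14 = 14 + g^{2} + 4 g$)
$Q{\left(y \right)} = \frac{2 y}{639 + y}$
$\frac{1}{Q{\left(M{\left(-6 \right)} \right)}} = \frac{1}{2 \left(14 + \left(-6\right)^{2} + 4 \left(-6\right)\right) \frac{1}{639 + \left(14 + \left(-6\right)^{2} + 4 \left(-6\right)\right)}} = \frac{1}{2 \left(14 + 36 - 24\right) \frac{1}{639 + \left(14 + 36 - 24\right)}} = \frac{1}{2 \cdot 26 \frac{1}{639 + 26}} = \frac{1}{2 \cdot 26 \cdot \frac{1}{665}} = \frac{1}{\frac{52}{665}} = \frac{665}{52}$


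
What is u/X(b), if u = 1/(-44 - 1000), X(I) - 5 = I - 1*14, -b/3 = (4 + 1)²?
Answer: 1/87696 ≈ 1.1403e-5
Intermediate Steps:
b = -75 (b = -3*(4 + 1)² = -3*5² = -3*25 = -75)
X(I) = -9 + I (X(I) = 5 + (I - 1*14) = 5 + (I - 14) = 5 + (-14 + I) = -9 + I)
u = -1/1044 (u = 1/(-1044) = -1/1044 ≈ -0.00095785)
u/X(b) = -1/(1044*(-9 - 75)) = -1/1044/(-84) = -1/1044*(-1/84) = 1/87696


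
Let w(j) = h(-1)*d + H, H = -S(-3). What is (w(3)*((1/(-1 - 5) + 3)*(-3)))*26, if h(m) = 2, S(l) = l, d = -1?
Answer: -221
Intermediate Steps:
H = 3 (H = -1*(-3) = 3)
w(j) = 1 (w(j) = 2*(-1) + 3 = -2 + 3 = 1)
(w(3)*((1/(-1 - 5) + 3)*(-3)))*26 = (1*((1/(-1 - 5) + 3)*(-3)))*26 = (1*((1/(-6) + 3)*(-3)))*26 = (1*((-⅙ + 3)*(-3)))*26 = (1*((17/6)*(-3)))*26 = (1*(-17/2))*26 = -17/2*26 = -221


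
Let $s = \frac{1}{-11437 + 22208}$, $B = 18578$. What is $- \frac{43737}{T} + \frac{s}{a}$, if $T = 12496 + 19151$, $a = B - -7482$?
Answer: $- \frac{4092212447991}{2961022650740} \approx -1.382$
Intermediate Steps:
$s = \frac{1}{10771} \approx 9.2842 \cdot 10^{-5}$
$a = 26060$ ($a = 18578 - -7482 = 18578 + 7482 = 26060$)
$T = 31647$
$- \frac{43737}{T} + \frac{s}{a} = - \frac{43737}{31647} + \frac{1}{10771 \cdot 26060} = \left(-43737\right) \frac{1}{31647} + \frac{1}{10771} \cdot \frac{1}{26060} = - \frac{14579}{10549} + \frac{1}{280692260} = - \frac{4092212447991}{2961022650740}$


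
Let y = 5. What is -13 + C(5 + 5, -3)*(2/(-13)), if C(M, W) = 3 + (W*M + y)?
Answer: -125/13 ≈ -9.6154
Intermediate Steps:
C(M, W) = 8 + M*W (C(M, W) = 3 + (W*M + 5) = 3 + (M*W + 5) = 3 + (5 + M*W) = 8 + M*W)
-13 + C(5 + 5, -3)*(2/(-13)) = -13 + (8 + (5 + 5)*(-3))*(2/(-13)) = -13 + (8 + 10*(-3))*(2*(-1/13)) = -13 + (8 - 30)*(-2/13) = -13 - 22*(-2/13) = -13 + 44/13 = -125/13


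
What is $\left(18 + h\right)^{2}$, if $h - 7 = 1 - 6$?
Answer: $400$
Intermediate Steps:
$h = 2$ ($h = 7 + \left(1 - 6\right) = 7 - 5 = 2$)
$\left(18 + h\right)^{2} = \left(18 + 2\right)^{2} = 20^{2} = 400$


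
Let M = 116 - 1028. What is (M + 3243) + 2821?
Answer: 5152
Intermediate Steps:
M = -912
(M + 3243) + 2821 = (-912 + 3243) + 2821 = 2331 + 2821 = 5152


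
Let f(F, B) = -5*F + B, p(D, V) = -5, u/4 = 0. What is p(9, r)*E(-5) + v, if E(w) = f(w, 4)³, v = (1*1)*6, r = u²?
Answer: -121939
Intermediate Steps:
u = 0 (u = 4*0 = 0)
r = 0 (r = 0² = 0)
f(F, B) = B - 5*F
v = 6 (v = 1*6 = 6)
E(w) = (4 - 5*w)³
p(9, r)*E(-5) + v = -(-5)*(-4 + 5*(-5))³ + 6 = -(-5)*(-4 - 25)³ + 6 = -(-5)*(-29)³ + 6 = -(-5)*(-24389) + 6 = -5*24389 + 6 = -121945 + 6 = -121939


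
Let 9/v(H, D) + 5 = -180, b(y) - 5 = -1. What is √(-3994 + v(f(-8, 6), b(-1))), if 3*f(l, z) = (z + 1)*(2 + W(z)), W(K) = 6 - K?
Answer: I*√136696315/185 ≈ 63.198*I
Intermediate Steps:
b(y) = 4 (b(y) = 5 - 1 = 4)
f(l, z) = (1 + z)*(8 - z)/3 (f(l, z) = ((z + 1)*(2 + (6 - z)))/3 = ((1 + z)*(8 - z))/3 = (1 + z)*(8 - z)/3)
v(H, D) = -9/185 (v(H, D) = 9/(-5 - 180) = 9/(-185) = 9*(-1/185) = -9/185)
√(-3994 + v(f(-8, 6), b(-1))) = √(-3994 - 9/185) = √(-738899/185) = I*√136696315/185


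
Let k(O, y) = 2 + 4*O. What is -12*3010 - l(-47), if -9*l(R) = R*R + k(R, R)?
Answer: -323057/9 ≈ -35895.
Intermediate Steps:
l(R) = -2/9 - 4*R/9 - R**2/9 (l(R) = -(R*R + (2 + 4*R))/9 = -(R**2 + (2 + 4*R))/9 = -(2 + R**2 + 4*R)/9 = -2/9 - 4*R/9 - R**2/9)
-12*3010 - l(-47) = -12*3010 - (-2/9 - 4/9*(-47) - 1/9*(-47)**2) = -36120 - (-2/9 + 188/9 - 1/9*2209) = -36120 - (-2/9 + 188/9 - 2209/9) = -36120 - 1*(-2023/9) = -36120 + 2023/9 = -323057/9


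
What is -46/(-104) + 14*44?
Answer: 32055/52 ≈ 616.44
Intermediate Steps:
-46/(-104) + 14*44 = -46*(-1/104) + 616 = 23/52 + 616 = 32055/52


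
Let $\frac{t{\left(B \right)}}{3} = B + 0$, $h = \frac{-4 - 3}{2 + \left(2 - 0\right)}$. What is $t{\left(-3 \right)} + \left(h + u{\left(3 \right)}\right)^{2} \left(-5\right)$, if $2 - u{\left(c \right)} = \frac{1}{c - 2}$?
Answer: $- \frac{189}{16} \approx -11.813$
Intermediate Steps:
$h = - \frac{7}{4}$ ($h = - \frac{7}{2 + \left(2 + 0\right)} = - \frac{7}{2 + 2} = - \frac{7}{4} \approx -1.75$)
$t{\left(B \right)} = 3 B$ ($t{\left(B \right)} = 3 \left(B + 0\right) = 3 B$)
$u{\left(c \right)} = 2 - \frac{1}{-2 + c}$ ($u{\left(c \right)} = 2 - \frac{1}{c - 2} = 2 - \frac{1}{-2 + c}$)
$t{\left(-3 \right)} + \left(h + u{\left(3 \right)}\right)^{2} \left(-5\right) = 3 \left(-3\right) + \left(- \frac{7}{4} + \frac{-5 + 2 \cdot 3}{-2 + 3}\right)^{2} \left(-5\right) = -9 + \left(- \frac{7}{4} + \frac{-5 + 6}{1}\right)^{2} \left(-5\right) = -9 + \left(- \frac{7}{4} + 1 \cdot 1\right)^{2} \left(-5\right) = -9 + \left(- \frac{7}{4} + 1\right)^{2} \left(-5\right) = -9 + \left(- \frac{3}{4}\right)^{2} \left(-5\right) = -9 + \frac{9}{16} \left(-5\right) = -9 - \frac{45}{16} = - \frac{189}{16}$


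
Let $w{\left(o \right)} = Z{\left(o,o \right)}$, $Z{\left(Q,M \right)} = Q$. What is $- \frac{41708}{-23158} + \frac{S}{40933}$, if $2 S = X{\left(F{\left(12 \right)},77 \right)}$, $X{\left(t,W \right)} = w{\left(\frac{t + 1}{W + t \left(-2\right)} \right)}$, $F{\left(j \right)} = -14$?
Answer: $\frac{179259373693}{99532273470} \approx 1.801$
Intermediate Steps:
$w{\left(o \right)} = o$
$X{\left(t,W \right)} = \frac{1 + t}{W - 2 t}$ ($X{\left(t,W \right)} = \frac{t + 1}{W + t \left(-2\right)} = \frac{1 + t}{W - 2 t}$)
$S = - \frac{13}{210}$ ($S = \frac{\frac{1}{77 - -28} \left(1 - 14\right)}{2} = \frac{\frac{1}{77 + 28} \left(-13\right)}{2} = \frac{\frac{1}{105} \left(-13\right)}{2} = \frac{1}{2} \left(- \frac{13}{105}\right) = - \frac{13}{210} \approx -0.061905$)
$- \frac{41708}{-23158} + \frac{S}{40933} = - \frac{41708}{-23158} - \frac{13}{210 \cdot 40933} = \left(-41708\right) \left(- \frac{1}{23158}\right) - \frac{13}{8595930} = \frac{20854}{11579} - \frac{13}{8595930} = \frac{179259373693}{99532273470}$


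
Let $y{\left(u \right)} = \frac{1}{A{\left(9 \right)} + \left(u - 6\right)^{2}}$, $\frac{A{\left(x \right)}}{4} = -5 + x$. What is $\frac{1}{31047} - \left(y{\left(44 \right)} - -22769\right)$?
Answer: $- \frac{1032087378367}{45328620} \approx -22769.0$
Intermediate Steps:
$A{\left(x \right)} = -20 + 4 x$ ($A{\left(x \right)} = 4 \left(-5 + x\right) = -20 + 4 x$)
$y{\left(u \right)} = \frac{1}{16 + \left(-6 + u\right)^{2}}$ ($y{\left(u \right)} = \frac{1}{\left(-20 + 4 \cdot 9\right) + \left(u - 6\right)^{2}} = \frac{1}{\left(-20 + 36\right) + \left(-6 + u\right)^{2}} = \frac{1}{16 + \left(-6 + u\right)^{2}}$)
$\frac{1}{31047} - \left(y{\left(44 \right)} - -22769\right) = \frac{1}{31047} - \left(\frac{1}{16 + \left(-6 + 44\right)^{2}} - -22769\right) = \frac{1}{31047} - \left(\frac{1}{16 + 38^{2}} + 22769\right) = \frac{1}{31047} - \left(\frac{1}{16 + 1444} + 22769\right) = \frac{1}{31047} - \left(\frac{1}{1460} + 22769\right) = \frac{1}{31047} - \frac{33242741}{1460} = - \frac{1032087378367}{45328620}$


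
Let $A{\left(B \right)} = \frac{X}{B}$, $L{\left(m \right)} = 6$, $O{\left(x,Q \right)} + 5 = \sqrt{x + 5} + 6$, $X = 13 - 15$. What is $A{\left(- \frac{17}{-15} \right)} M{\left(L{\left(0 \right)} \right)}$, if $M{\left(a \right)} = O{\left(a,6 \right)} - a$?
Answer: $\frac{150}{17} - \frac{30 \sqrt{11}}{17} \approx 2.9707$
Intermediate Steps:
$X = -2$ ($X = 13 - 15 = -2$)
$O{\left(x,Q \right)} = 1 + \sqrt{5 + x}$ ($O{\left(x,Q \right)} = -5 + \left(\sqrt{x + 5} + 6\right) = -5 + \left(\sqrt{5 + x} + 6\right) = -5 + \left(6 + \sqrt{5 + x}\right) = 1 + \sqrt{5 + x}$)
$M{\left(a \right)} = 1 + \sqrt{5 + a} - a$ ($M{\left(a \right)} = \left(1 + \sqrt{5 + a}\right) - a = 1 + \sqrt{5 + a} - a$)
$A{\left(B \right)} = - \frac{2}{B}$
$A{\left(- \frac{17}{-15} \right)} M{\left(L{\left(0 \right)} \right)} = - \frac{2}{\left(-17\right) \frac{1}{-15}} \left(1 + \sqrt{5 + 6} - 6\right) = - \frac{2}{\left(-17\right) \left(- \frac{1}{15}\right)} \left(1 + \sqrt{11} - 6\right) = - \frac{2}{\frac{17}{15}} \left(-5 + \sqrt{11}\right) = \left(-2\right) \frac{15}{17} \left(-5 + \sqrt{11}\right) = - \frac{30 \left(-5 + \sqrt{11}\right)}{17} = \frac{150}{17} - \frac{30 \sqrt{11}}{17}$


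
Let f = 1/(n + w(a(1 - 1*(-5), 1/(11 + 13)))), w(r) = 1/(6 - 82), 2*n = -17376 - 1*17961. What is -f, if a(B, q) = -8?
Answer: 76/1342807 ≈ 5.6598e-5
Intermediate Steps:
n = -35337/2 (n = (-17376 - 1*17961)/2 = (-17376 - 17961)/2 = (½)*(-35337) = -35337/2 ≈ -17669.)
w(r) = -1/76 (w(r) = 1/(-76) = -1/76)
f = -76/1342807 (f = 1/(-35337/2 - 1/76) = 1/(-1342807/76) = -76/1342807 ≈ -5.6598e-5)
-f = -1*(-76/1342807) = 76/1342807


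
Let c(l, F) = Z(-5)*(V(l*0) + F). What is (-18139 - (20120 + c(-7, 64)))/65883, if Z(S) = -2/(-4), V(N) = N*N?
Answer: -38291/65883 ≈ -0.58120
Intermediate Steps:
V(N) = N²
Z(S) = ½ (Z(S) = -2*(-¼) = ½)
c(l, F) = F/2 (c(l, F) = ((l*0)² + F)/2 = (0² + F)/2 = (0 + F)/2 = F/2)
(-18139 - (20120 + c(-7, 64)))/65883 = (-18139 - (20120 + (½)*64))/65883 = (-18139 - (20120 + 32))*(1/65883) = (-18139 - 1*20152)*(1/65883) = (-18139 - 20152)*(1/65883) = -38291*1/65883 = -38291/65883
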